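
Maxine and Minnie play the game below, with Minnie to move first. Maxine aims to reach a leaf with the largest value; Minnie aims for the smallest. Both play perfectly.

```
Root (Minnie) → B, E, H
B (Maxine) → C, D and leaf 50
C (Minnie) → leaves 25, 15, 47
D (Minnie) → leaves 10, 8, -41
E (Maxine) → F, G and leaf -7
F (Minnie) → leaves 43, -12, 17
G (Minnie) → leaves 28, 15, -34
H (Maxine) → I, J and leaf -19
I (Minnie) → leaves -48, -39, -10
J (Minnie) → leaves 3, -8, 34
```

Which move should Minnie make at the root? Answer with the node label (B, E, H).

H

C (Minnie): min(25, 15, 47) = 15
D (Minnie): min(10, 8, -41) = -41
B (Maxine): max(15, -41, 50) = 50
F (Minnie): min(43, -12, 17) = -12
G (Minnie): min(28, 15, -34) = -34
E (Maxine): max(-12, -34, -7) = -7
I (Minnie): min(-48, -39, -10) = -48
J (Minnie): min(3, -8, 34) = -8
H (Maxine): max(-48, -8, -19) = -8
Root (Minnie): min(50, -7, -8) = -8
Minnie picks the child with the lowest value: H (value -8).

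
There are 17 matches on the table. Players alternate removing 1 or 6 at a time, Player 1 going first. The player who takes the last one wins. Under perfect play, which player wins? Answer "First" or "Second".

Compute winning (W) and losing (L) positions by backward induction:
i:   0  1  2  3  4  5  6  7  8  9 10 11 12 13 14 15 16 17
     L  W  L  W  L  W  W  L  W  L  W  L  W  W  L  W  L  W
Position 17 is W, so the first player wins.

First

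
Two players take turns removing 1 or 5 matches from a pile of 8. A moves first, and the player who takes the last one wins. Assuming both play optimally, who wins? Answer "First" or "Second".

Second

Positions where the player to move wins (W) vs loses (L):
i:   0  1  2  3  4  5  6  7  8
     L  W  L  W  L  W  L  W  L
Position 8 is L, so the second player wins.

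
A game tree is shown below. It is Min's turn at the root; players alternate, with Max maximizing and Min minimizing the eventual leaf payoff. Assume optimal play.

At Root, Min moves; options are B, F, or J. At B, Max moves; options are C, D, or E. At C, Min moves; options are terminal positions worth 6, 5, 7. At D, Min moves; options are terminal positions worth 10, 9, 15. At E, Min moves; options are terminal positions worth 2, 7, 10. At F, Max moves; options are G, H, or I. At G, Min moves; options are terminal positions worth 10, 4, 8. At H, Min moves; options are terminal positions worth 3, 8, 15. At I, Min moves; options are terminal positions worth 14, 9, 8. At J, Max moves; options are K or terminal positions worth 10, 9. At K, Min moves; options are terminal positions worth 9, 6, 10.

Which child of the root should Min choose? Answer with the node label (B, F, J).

F

C (Min): min(6, 5, 7) = 5
D (Min): min(10, 9, 15) = 9
E (Min): min(2, 7, 10) = 2
B (Max): max(5, 9, 2) = 9
G (Min): min(10, 4, 8) = 4
H (Min): min(3, 8, 15) = 3
I (Min): min(14, 9, 8) = 8
F (Max): max(4, 3, 8) = 8
K (Min): min(9, 6, 10) = 6
J (Max): max(6, 10, 9) = 10
Root (Min): min(9, 8, 10) = 8
Min picks the child with the lowest value: F (value 8).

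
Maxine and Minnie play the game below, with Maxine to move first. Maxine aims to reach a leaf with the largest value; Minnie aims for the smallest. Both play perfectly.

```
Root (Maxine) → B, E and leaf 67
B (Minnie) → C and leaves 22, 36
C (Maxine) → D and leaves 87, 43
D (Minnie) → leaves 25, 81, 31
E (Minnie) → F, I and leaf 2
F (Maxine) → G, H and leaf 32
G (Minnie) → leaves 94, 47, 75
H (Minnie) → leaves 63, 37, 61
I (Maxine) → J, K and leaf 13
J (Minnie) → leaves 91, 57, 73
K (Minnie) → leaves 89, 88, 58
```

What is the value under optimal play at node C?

D: min(25, 81, 31) = 25
C: max(25, 87, 43) = 87

87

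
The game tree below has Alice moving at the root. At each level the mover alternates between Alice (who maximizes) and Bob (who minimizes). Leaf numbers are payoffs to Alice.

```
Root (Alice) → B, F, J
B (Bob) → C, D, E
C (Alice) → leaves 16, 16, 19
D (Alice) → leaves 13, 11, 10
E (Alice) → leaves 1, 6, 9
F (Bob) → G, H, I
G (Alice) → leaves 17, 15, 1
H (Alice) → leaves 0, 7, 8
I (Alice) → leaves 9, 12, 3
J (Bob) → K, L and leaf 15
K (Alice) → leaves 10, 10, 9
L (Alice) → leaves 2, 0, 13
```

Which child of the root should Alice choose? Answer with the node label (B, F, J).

C (Alice): max(16, 16, 19) = 19
D (Alice): max(13, 11, 10) = 13
E (Alice): max(1, 6, 9) = 9
B (Bob): min(19, 13, 9) = 9
G (Alice): max(17, 15, 1) = 17
H (Alice): max(0, 7, 8) = 8
I (Alice): max(9, 12, 3) = 12
F (Bob): min(17, 8, 12) = 8
K (Alice): max(10, 10, 9) = 10
L (Alice): max(2, 0, 13) = 13
J (Bob): min(10, 13, 15) = 10
Root (Alice): max(9, 8, 10) = 10
Alice picks the child with the highest value: J (value 10).

J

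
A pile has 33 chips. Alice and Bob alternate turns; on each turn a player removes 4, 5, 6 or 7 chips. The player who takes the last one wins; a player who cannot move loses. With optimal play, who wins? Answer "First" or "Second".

W/L table (W = player to move can force a win):
i:   0  1  2  3  4  5  6  7  8  9 10 11 12 13 14 15 16 17 18 19 20 21 22 23 24 25 26 27 28 29 30 31 32 33
     L  L  L  L  W  W  W  W  W  W  W  L  L  L  L  W  W  W  W  W  W  W  L  L  L  L  W  W  W  W  W  W  W  L
Position 33 is L, so the second player wins.

Second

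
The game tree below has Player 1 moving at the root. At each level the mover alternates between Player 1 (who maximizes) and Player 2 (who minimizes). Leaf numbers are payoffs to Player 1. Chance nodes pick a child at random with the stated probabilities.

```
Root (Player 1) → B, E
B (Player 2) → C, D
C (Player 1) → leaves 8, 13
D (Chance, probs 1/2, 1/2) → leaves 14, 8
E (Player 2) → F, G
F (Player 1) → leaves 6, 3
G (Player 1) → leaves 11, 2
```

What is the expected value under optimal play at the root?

11

C (Player 1): max(8, 13) = 13
D (Chance): 1/2·14 + 1/2·8 = 11
B (Player 2): min(13, 11) = 11
F (Player 1): max(6, 3) = 6
G (Player 1): max(11, 2) = 11
E (Player 2): min(6, 11) = 6
Root (Player 1): max(11, 6) = 11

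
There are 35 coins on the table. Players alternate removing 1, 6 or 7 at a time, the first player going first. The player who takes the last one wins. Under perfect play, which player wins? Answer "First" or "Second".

First

Positions where the player to move wins (W) vs loses (L):
i:   0  1  2  3  4  5  6  7  8  9 10 11 12 13 14 15 16 17 18 19 20 21 22 23 24 25 26 27 28 29 30 31 32 33 34 35
     L  W  L  W  L  W  W  W  W  W  W  W  L  W  L  W  L  W  W  W  W  W  W  W  L  W  L  W  L  W  W  W  W  W  W  W
Position 35 is W, so the first player wins.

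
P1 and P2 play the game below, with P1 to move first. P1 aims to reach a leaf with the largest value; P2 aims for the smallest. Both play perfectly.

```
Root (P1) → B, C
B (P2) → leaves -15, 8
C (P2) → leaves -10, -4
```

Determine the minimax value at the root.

-10

B (P2): min(-15, 8) = -15
C (P2): min(-10, -4) = -10
Root (P1): max(-15, -10) = -10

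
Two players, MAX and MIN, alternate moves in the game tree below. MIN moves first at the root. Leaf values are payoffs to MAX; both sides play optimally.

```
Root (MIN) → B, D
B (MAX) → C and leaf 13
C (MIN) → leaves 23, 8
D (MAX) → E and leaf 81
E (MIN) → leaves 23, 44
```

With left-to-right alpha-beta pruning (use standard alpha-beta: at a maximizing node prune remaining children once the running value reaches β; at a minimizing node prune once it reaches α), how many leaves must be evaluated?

C [α=-∞,β=+∞]: v=8
B [α=-∞,β=+∞]: v=13
E [α=-∞,β=13]: v=23
D [α=-∞,β=13]: v=23 after child 1 ≥ β → β-cutoff, skip 1
Root [α=-∞,β=+∞]: v=13
Leaves evaluated: 5 of 6.

5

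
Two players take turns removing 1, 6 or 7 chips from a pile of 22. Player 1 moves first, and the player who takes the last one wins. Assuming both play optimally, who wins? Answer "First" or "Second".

First

W/L table (W = player to move can force a win):
i:   0  1  2  3  4  5  6  7  8  9 10 11 12 13 14 15 16 17 18 19 20 21 22
     L  W  L  W  L  W  W  W  W  W  W  W  L  W  L  W  L  W  W  W  W  W  W
Position 22 is W, so the first player wins.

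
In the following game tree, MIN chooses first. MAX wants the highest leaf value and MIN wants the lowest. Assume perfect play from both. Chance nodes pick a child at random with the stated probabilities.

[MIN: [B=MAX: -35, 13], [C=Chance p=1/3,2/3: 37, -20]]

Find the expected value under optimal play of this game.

B (MAX): max(-35, 13) = 13
C (Chance): 1/3·37 + 2/3·-20 = -1
Root (MIN): min(13, -1) = -1

-1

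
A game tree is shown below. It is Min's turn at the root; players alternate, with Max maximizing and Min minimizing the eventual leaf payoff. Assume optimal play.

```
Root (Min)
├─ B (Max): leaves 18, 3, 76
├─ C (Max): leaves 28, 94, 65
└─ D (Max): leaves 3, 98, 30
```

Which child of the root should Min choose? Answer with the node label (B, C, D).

B (Max): max(18, 3, 76) = 76
C (Max): max(28, 94, 65) = 94
D (Max): max(3, 98, 30) = 98
Root (Min): min(76, 94, 98) = 76
Min picks the child with the lowest value: B (value 76).

B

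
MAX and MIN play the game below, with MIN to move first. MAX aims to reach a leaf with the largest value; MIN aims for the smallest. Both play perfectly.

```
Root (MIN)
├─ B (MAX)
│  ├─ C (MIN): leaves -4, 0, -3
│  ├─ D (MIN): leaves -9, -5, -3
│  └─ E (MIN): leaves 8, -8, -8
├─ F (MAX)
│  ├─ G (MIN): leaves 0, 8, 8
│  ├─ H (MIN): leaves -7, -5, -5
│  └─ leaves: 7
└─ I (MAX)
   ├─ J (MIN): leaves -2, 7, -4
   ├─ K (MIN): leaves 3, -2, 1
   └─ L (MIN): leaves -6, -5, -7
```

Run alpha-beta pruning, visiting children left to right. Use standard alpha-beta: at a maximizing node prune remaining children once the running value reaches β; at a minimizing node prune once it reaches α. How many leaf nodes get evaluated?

C [α=-∞,β=+∞]: v=-4
D [α=-4,β=+∞]: v=-9 after child 1 ≤ α → α-cutoff, skip 2
E [α=-4,β=+∞]: v=-8 after child 2 ≤ α → α-cutoff, skip 1
B [α=-∞,β=+∞]: v=-4
G [α=-∞,β=-4]: v=0
F [α=-∞,β=-4]: v=0 after child 1 ≥ β → β-cutoff, skip 2
J [α=-∞,β=-4]: v=-4
I [α=-∞,β=-4]: v=-4 after child 1 ≥ β → β-cutoff, skip 2
Root [α=-∞,β=+∞]: v=-4
Leaves evaluated: 12 of 25.

12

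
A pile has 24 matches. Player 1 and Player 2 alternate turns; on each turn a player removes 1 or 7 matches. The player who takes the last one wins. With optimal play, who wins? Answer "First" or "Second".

Compute winning (W) and losing (L) positions by backward induction:
i:   0  1  2  3  4  5  6  7  8  9 10 11 12 13 14 15 16 17 18 19 20 21 22 23 24
     L  W  L  W  L  W  L  W  L  W  L  W  L  W  L  W  L  W  L  W  L  W  L  W  L
Position 24 is L, so the second player wins.

Second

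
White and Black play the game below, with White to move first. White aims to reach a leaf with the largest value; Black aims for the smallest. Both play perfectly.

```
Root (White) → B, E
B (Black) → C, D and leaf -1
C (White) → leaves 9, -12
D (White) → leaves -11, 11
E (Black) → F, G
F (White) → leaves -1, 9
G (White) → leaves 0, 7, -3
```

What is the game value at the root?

7

C (White): max(9, -12) = 9
D (White): max(-11, 11) = 11
B (Black): min(9, 11, -1) = -1
F (White): max(-1, 9) = 9
G (White): max(0, 7, -3) = 7
E (Black): min(9, 7) = 7
Root (White): max(-1, 7) = 7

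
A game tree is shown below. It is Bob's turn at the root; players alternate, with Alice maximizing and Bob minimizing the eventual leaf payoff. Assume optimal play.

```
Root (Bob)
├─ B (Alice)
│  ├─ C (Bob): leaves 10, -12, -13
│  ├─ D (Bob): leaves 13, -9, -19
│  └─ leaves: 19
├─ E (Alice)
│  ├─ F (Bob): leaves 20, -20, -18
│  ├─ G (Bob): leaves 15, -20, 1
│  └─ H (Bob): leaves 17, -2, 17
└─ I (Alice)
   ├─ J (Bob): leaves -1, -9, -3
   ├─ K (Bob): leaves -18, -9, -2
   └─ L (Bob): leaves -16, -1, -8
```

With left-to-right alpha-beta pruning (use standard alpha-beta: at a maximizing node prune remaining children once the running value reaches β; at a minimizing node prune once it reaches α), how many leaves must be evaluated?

20

C [α=-∞,β=+∞]: v=-13
D [α=-13,β=+∞]: v=-19
B [α=-∞,β=+∞]: v=19
F [α=-∞,β=19]: v=-20
G [α=-20,β=19]: v=-20 after child 2 ≤ α → α-cutoff, skip 1
H [α=-20,β=19]: v=-2
E [α=-∞,β=19]: v=-2
J [α=-∞,β=-2]: v=-9
K [α=-9,β=-2]: v=-18 after child 1 ≤ α → α-cutoff, skip 2
L [α=-9,β=-2]: v=-16 after child 1 ≤ α → α-cutoff, skip 2
I [α=-∞,β=-2]: v=-9
Root [α=-∞,β=+∞]: v=-9
Leaves evaluated: 20 of 25.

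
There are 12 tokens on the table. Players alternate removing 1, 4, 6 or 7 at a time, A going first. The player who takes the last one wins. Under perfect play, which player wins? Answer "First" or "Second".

Compute winning (W) and losing (L) positions by backward induction:
i:   0  1  2  3  4  5  6  7  8  9 10 11 12
     L  W  L  W  W  L  W  W  W  W  L  W  W
Position 12 is W, so the first player wins.

First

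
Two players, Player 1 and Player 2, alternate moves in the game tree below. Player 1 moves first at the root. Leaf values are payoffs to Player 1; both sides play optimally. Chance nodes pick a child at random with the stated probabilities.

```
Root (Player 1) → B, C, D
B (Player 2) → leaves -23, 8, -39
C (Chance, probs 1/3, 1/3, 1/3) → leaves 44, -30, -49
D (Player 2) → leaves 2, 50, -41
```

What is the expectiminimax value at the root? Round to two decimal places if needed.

-11.67

B (Player 2): min(-23, 8, -39) = -39
C (Chance): 1/3·44 + 1/3·-30 + 1/3·-49 = -11.67
D (Player 2): min(2, 50, -41) = -41
Root (Player 1): max(-39, -11.67, -41) = -11.67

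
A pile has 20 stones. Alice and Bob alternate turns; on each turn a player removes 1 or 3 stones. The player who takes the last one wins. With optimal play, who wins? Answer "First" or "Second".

W/L table (W = player to move can force a win):
i:   0  1  2  3  4  5  6  7  8  9 10 11 12 13 14 15 16 17 18 19 20
     L  W  L  W  L  W  L  W  L  W  L  W  L  W  L  W  L  W  L  W  L
Position 20 is L, so the second player wins.

Second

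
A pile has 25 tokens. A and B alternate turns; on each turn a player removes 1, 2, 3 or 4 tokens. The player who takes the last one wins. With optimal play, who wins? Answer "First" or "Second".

W/L table (W = player to move can force a win):
i:   0  1  2  3  4  5  6  7  8  9 10 11 12 13 14 15 16 17 18 19 20 21 22 23 24 25
     L  W  W  W  W  L  W  W  W  W  L  W  W  W  W  L  W  W  W  W  L  W  W  W  W  L
Position 25 is L, so the second player wins.

Second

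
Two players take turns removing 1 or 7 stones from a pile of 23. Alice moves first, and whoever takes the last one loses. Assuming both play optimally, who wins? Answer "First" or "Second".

Second

W/L table (W = player to move can force a win):
i:   0  1  2  3  4  5  6  7  8  9 10 11 12 13 14 15 16 17 18 19 20 21 22 23
     W  L  W  L  W  L  W  L  W  L  W  L  W  L  W  L  W  L  W  L  W  L  W  L
Position 23 is L, so the second player wins.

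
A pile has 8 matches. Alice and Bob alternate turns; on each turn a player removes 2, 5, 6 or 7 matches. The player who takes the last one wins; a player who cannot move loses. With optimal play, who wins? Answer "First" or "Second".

First

Mark each pile size as W (mover wins) or L (mover loses):
i:   0  1  2  3  4  5  6  7  8
     L  L  W  W  L  W  W  W  W
Position 8 is W, so the first player wins.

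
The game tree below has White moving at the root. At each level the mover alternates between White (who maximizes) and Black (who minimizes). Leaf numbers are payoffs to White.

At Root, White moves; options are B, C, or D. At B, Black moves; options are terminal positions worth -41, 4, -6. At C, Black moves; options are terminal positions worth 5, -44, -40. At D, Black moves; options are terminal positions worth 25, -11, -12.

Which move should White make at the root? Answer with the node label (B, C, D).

B (Black): min(-41, 4, -6) = -41
C (Black): min(5, -44, -40) = -44
D (Black): min(25, -11, -12) = -12
Root (White): max(-41, -44, -12) = -12
White picks the child with the highest value: D (value -12).

D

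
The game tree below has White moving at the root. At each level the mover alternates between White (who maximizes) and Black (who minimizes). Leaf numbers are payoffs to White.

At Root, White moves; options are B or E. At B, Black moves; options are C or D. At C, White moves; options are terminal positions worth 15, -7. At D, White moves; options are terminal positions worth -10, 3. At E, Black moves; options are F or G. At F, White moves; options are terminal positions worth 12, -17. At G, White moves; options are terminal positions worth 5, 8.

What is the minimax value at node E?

F: max(12, -17) = 12
G: max(5, 8) = 8
E: min(12, 8) = 8

8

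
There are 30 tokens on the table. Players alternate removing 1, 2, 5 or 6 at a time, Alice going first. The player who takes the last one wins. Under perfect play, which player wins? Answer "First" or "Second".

First

Positions where the player to move wins (W) vs loses (L):
i:   0  1  2  3  4  5  6  7  8  9 10 11 12 13 14 15 16 17 18 19 20 21 22 23 24 25 26 27 28 29 30
     L  W  W  L  W  W  W  L  W  W  L  W  W  W  L  W  W  L  W  W  W  L  W  W  L  W  W  W  L  W  W
Position 30 is W, so the first player wins.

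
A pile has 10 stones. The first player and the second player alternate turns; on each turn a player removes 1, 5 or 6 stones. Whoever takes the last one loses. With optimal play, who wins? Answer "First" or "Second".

First

Mark each pile size as W (mover wins) or L (mover loses):
i:   0  1  2  3  4  5  6  7  8  9 10
     W  L  W  L  W  L  W  W  W  W  W
Position 10 is W, so the first player wins.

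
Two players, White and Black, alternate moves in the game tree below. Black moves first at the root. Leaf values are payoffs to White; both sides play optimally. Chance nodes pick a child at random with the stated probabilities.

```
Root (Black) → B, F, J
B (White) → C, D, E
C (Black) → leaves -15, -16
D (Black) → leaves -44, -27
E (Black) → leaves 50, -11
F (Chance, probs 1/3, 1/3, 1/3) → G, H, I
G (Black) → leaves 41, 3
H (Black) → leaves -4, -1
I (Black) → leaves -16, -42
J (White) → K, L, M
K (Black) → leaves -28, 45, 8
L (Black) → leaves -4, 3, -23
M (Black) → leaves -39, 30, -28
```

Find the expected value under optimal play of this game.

C (Black): min(-15, -16) = -16
D (Black): min(-44, -27) = -44
E (Black): min(50, -11) = -11
B (White): max(-16, -44, -11) = -11
G (Black): min(41, 3) = 3
H (Black): min(-4, -1) = -4
I (Black): min(-16, -42) = -42
F (Chance): 1/3·3 + 1/3·-4 + 1/3·-42 = -14.33
K (Black): min(-28, 45, 8) = -28
L (Black): min(-4, 3, -23) = -23
M (Black): min(-39, 30, -28) = -39
J (White): max(-28, -23, -39) = -23
Root (Black): min(-11, -14.33, -23) = -23

-23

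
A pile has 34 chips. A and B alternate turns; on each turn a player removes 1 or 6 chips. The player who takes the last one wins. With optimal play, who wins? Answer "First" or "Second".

Mark each pile size as W (mover wins) or L (mover loses):
i:   0  1  2  3  4  5  6  7  8  9 10 11 12 13 14 15 16 17 18 19 20 21 22 23 24 25 26 27 28 29 30 31 32 33 34
     L  W  L  W  L  W  W  L  W  L  W  L  W  W  L  W  L  W  L  W  W  L  W  L  W  L  W  W  L  W  L  W  L  W  W
Position 34 is W, so the first player wins.

First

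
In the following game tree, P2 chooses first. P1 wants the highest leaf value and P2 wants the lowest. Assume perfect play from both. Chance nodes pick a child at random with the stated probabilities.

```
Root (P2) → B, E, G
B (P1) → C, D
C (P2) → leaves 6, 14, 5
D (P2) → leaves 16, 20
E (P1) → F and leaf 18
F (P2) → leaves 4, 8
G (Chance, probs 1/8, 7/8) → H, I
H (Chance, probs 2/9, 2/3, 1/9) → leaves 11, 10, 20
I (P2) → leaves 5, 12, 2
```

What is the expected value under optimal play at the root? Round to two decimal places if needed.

3.17

C (P2): min(6, 14, 5) = 5
D (P2): min(16, 20) = 16
B (P1): max(5, 16) = 16
F (P2): min(4, 8) = 4
E (P1): max(4, 18) = 18
H (Chance): 2/9·11 + 2/3·10 + 1/9·20 = 11.33
I (P2): min(5, 12, 2) = 2
G (Chance): 1/8·11.33 + 7/8·2 = 3.17
Root (P2): min(16, 18, 3.17) = 3.17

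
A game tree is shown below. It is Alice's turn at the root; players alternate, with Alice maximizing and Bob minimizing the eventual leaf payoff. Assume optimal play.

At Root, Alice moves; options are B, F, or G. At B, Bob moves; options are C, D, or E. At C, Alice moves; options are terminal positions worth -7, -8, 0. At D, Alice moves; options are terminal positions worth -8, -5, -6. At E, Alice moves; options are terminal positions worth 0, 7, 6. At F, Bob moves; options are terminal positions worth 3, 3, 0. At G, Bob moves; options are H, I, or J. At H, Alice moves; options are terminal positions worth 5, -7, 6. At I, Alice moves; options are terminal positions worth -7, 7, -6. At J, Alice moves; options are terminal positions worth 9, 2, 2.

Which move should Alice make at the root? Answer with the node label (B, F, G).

G

C (Alice): max(-7, -8, 0) = 0
D (Alice): max(-8, -5, -6) = -5
E (Alice): max(0, 7, 6) = 7
B (Bob): min(0, -5, 7) = -5
F (Bob): min(3, 3, 0) = 0
H (Alice): max(5, -7, 6) = 6
I (Alice): max(-7, 7, -6) = 7
J (Alice): max(9, 2, 2) = 9
G (Bob): min(6, 7, 9) = 6
Root (Alice): max(-5, 0, 6) = 6
Alice picks the child with the highest value: G (value 6).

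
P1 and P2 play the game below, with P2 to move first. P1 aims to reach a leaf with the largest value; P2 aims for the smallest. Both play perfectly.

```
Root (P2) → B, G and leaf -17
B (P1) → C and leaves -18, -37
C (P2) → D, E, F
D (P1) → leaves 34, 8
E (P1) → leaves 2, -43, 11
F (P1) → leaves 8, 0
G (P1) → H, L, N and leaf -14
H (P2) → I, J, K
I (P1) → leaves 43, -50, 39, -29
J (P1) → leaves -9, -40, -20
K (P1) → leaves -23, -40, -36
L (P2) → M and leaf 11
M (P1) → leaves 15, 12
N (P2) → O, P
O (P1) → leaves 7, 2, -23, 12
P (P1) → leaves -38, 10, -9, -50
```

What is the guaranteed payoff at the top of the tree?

D (P1): max(34, 8) = 34
E (P1): max(2, -43, 11) = 11
F (P1): max(8, 0) = 8
C (P2): min(34, 11, 8) = 8
B (P1): max(8, -18, -37) = 8
I (P1): max(43, -50, 39, -29) = 43
J (P1): max(-9, -40, -20) = -9
K (P1): max(-23, -40, -36) = -23
H (P2): min(43, -9, -23) = -23
M (P1): max(15, 12) = 15
L (P2): min(15, 11) = 11
O (P1): max(7, 2, -23, 12) = 12
P (P1): max(-38, 10, -9, -50) = 10
N (P2): min(12, 10) = 10
G (P1): max(-23, 11, 10, -14) = 11
Root (P2): min(8, 11, -17) = -17

-17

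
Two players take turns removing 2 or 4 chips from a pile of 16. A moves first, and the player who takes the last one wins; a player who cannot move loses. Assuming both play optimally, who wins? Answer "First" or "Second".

First

i:   0  1  2  3  4  5  6  7  8  9 10 11 12 13 14 15 16
     L  L  W  W  W  W  L  L  W  W  W  W  L  L  W  W  W
Position 16 is W, so the first player wins.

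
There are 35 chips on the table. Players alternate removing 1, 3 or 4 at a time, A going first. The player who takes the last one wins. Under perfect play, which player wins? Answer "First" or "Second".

Second

W/L table (W = player to move can force a win):
i:   0  1  2  3  4  5  6  7  8  9 10 11 12 13 14 15 16 17 18 19 20 21 22 23 24 25 26 27 28 29 30 31 32 33 34 35
     L  W  L  W  W  W  W  L  W  L  W  W  W  W  L  W  L  W  W  W  W  L  W  L  W  W  W  W  L  W  L  W  W  W  W  L
Position 35 is L, so the second player wins.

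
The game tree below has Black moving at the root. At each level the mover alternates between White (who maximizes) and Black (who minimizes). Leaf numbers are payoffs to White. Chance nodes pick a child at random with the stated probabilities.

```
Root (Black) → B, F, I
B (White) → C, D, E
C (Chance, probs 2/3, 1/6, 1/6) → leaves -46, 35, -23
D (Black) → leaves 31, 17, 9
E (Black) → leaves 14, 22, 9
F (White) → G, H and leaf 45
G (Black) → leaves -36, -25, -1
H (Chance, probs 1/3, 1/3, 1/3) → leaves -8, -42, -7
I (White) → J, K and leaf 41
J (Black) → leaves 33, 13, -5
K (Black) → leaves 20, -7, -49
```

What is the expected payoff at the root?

C (Chance): 2/3·-46 + 1/6·35 + 1/6·-23 = -28.67
D (Black): min(31, 17, 9) = 9
E (Black): min(14, 22, 9) = 9
B (White): max(-28.67, 9, 9) = 9
G (Black): min(-36, -25, -1) = -36
H (Chance): 1/3·-8 + 1/3·-42 + 1/3·-7 = -19
F (White): max(-36, -19, 45) = 45
J (Black): min(33, 13, -5) = -5
K (Black): min(20, -7, -49) = -49
I (White): max(-5, -49, 41) = 41
Root (Black): min(9, 45, 41) = 9

9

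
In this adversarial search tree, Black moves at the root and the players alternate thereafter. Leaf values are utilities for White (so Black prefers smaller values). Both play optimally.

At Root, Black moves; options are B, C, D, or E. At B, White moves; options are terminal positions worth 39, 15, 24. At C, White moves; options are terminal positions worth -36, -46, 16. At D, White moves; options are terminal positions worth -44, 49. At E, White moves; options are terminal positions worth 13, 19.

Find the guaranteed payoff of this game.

16

B (White): max(39, 15, 24) = 39
C (White): max(-36, -46, 16) = 16
D (White): max(-44, 49) = 49
E (White): max(13, 19) = 19
Root (Black): min(39, 16, 49, 19) = 16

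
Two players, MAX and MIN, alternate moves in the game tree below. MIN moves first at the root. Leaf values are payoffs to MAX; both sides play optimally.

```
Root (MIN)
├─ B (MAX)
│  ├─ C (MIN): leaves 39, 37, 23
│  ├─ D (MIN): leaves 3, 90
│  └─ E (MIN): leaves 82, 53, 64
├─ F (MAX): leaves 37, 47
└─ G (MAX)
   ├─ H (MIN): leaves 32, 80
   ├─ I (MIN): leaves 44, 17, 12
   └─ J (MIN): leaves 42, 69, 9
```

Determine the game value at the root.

32

C (MIN): min(39, 37, 23) = 23
D (MIN): min(3, 90) = 3
E (MIN): min(82, 53, 64) = 53
B (MAX): max(23, 3, 53) = 53
F (MAX): max(37, 47) = 47
H (MIN): min(32, 80) = 32
I (MIN): min(44, 17, 12) = 12
J (MIN): min(42, 69, 9) = 9
G (MAX): max(32, 12, 9) = 32
Root (MIN): min(53, 47, 32) = 32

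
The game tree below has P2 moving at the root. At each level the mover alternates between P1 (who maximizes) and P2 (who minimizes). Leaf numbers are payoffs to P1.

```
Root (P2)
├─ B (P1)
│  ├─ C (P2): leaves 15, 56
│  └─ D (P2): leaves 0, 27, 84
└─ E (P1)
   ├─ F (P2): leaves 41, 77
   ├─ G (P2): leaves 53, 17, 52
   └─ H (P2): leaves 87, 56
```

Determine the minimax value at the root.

C (P2): min(15, 56) = 15
D (P2): min(0, 27, 84) = 0
B (P1): max(15, 0) = 15
F (P2): min(41, 77) = 41
G (P2): min(53, 17, 52) = 17
H (P2): min(87, 56) = 56
E (P1): max(41, 17, 56) = 56
Root (P2): min(15, 56) = 15

15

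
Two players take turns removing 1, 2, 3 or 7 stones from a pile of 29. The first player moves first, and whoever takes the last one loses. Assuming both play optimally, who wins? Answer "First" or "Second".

Second

Positions where the player to move wins (W) vs loses (L):
i:   0  1  2  3  4  5  6  7  8  9 10 11 12 13 14 15 16 17 18 19 20 21 22 23 24 25 26 27 28 29
     W  L  W  W  W  L  W  W  W  L  W  W  W  L  W  W  W  L  W  W  W  L  W  W  W  L  W  W  W  L
Position 29 is L, so the second player wins.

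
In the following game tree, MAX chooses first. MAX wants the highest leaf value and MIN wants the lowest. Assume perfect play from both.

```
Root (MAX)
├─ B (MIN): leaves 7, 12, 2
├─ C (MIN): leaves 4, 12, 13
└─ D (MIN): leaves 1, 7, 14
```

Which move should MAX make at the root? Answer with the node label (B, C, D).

C

B (MIN): min(7, 12, 2) = 2
C (MIN): min(4, 12, 13) = 4
D (MIN): min(1, 7, 14) = 1
Root (MAX): max(2, 4, 1) = 4
MAX picks the child with the highest value: C (value 4).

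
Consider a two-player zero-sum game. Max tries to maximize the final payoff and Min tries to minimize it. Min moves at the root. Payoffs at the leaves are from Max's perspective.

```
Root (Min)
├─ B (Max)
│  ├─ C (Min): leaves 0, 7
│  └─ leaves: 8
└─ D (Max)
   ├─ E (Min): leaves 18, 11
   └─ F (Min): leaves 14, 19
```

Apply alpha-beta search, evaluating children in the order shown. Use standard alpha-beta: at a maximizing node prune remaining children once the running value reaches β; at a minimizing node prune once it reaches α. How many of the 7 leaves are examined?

5

C [α=-∞,β=+∞]: v=0
B [α=-∞,β=+∞]: v=8
E [α=-∞,β=8]: v=11
D [α=-∞,β=8]: v=11 after child 1 ≥ β → β-cutoff, skip 1
Root [α=-∞,β=+∞]: v=8
Leaves evaluated: 5 of 7.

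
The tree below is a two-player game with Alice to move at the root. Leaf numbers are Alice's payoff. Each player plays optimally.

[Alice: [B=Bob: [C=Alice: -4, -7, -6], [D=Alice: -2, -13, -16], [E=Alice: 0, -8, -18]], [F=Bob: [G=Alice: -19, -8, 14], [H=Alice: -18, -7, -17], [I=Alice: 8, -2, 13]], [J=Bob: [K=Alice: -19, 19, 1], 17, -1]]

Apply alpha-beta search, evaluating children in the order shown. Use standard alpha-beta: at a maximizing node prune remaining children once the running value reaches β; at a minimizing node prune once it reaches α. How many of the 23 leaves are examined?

16

C [α=-∞,β=+∞]: v=-4
D [α=-∞,β=-4]: v=-2 after child 1 ≥ β → β-cutoff, skip 2
E [α=-∞,β=-4]: v=0 after child 1 ≥ β → β-cutoff, skip 2
B [α=-∞,β=+∞]: v=-4
G [α=-4,β=+∞]: v=14
H [α=-4,β=14]: v=-7
F [α=-4,β=+∞]: v=-7 after child 2 ≤ α → α-cutoff, skip 1
K [α=-4,β=+∞]: v=19
J [α=-4,β=+∞]: v=-1
Root [α=-∞,β=+∞]: v=-1
Leaves evaluated: 16 of 23.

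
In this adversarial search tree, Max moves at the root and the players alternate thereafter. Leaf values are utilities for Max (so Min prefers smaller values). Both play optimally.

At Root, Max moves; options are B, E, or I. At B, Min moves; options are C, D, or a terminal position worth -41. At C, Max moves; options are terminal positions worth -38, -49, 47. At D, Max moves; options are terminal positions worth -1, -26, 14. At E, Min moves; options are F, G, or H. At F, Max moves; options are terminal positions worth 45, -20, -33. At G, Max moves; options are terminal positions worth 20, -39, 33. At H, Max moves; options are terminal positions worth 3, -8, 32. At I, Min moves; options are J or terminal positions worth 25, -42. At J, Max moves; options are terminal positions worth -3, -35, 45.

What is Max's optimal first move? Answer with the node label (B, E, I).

C (Max): max(-38, -49, 47) = 47
D (Max): max(-1, -26, 14) = 14
B (Min): min(47, 14, -41) = -41
F (Max): max(45, -20, -33) = 45
G (Max): max(20, -39, 33) = 33
H (Max): max(3, -8, 32) = 32
E (Min): min(45, 33, 32) = 32
J (Max): max(-3, -35, 45) = 45
I (Min): min(45, 25, -42) = -42
Root (Max): max(-41, 32, -42) = 32
Max picks the child with the highest value: E (value 32).

E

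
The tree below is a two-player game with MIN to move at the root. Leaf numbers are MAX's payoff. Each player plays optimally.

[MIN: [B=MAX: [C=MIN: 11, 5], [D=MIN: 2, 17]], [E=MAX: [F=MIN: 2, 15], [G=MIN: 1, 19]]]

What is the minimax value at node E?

F: min(2, 15) = 2
G: min(1, 19) = 1
E: max(2, 1) = 2

2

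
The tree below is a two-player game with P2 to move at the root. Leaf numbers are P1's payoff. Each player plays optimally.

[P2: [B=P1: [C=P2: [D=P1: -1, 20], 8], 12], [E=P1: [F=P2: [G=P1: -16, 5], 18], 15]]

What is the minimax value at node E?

G: max(-16, 5) = 5
F: min(5, 18) = 5
E: max(5, 15) = 15

15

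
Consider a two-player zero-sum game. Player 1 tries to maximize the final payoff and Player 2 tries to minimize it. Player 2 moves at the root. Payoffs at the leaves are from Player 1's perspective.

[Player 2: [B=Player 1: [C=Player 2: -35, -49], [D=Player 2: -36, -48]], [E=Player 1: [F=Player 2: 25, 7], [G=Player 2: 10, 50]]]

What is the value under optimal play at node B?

-48

C: min(-35, -49) = -49
D: min(-36, -48) = -48
B: max(-49, -48) = -48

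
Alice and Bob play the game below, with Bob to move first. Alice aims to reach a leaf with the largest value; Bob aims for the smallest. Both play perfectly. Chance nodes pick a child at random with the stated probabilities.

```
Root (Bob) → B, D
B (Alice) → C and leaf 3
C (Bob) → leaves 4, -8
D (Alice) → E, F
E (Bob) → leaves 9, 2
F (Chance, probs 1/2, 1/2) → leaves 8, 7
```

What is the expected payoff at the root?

C (Bob): min(4, -8) = -8
B (Alice): max(-8, 3) = 3
E (Bob): min(9, 2) = 2
F (Chance): 1/2·8 + 1/2·7 = 7.5
D (Alice): max(2, 7.5) = 7.5
Root (Bob): min(3, 7.5) = 3

3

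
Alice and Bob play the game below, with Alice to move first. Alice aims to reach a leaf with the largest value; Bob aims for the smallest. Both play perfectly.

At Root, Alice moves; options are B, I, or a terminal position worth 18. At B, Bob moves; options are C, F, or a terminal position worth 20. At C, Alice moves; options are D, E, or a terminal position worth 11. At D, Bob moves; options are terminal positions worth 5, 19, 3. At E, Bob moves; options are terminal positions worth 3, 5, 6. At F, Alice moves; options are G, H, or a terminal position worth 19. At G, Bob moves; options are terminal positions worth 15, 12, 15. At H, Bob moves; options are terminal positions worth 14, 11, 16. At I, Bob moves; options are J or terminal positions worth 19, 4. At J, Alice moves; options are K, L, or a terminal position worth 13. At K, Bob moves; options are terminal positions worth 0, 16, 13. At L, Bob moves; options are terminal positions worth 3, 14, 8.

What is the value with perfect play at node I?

K: min(0, 16, 13) = 0
L: min(3, 14, 8) = 3
J: max(0, 3, 13) = 13
I: min(13, 19, 4) = 4

4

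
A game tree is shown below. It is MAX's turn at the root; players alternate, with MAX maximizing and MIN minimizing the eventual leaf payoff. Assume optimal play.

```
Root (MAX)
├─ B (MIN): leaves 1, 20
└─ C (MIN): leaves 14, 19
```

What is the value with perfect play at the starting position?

B (MIN): min(1, 20) = 1
C (MIN): min(14, 19) = 14
Root (MAX): max(1, 14) = 14

14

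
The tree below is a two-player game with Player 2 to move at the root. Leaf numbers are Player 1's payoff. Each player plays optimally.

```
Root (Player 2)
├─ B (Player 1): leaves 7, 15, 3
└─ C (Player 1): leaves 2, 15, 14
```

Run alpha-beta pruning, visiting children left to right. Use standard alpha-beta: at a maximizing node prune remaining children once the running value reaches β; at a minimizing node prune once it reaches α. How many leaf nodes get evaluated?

5

B [α=-∞,β=+∞]: v=15
C [α=-∞,β=15]: v=15 after child 2 ≥ β → β-cutoff, skip 1
Root [α=-∞,β=+∞]: v=15
Leaves evaluated: 5 of 6.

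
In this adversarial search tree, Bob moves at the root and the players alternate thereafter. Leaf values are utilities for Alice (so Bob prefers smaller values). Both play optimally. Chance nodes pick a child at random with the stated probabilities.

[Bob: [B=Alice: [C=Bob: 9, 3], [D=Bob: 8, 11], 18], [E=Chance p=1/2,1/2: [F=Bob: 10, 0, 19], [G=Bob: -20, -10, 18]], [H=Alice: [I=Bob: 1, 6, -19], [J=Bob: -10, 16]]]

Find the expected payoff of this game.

C (Bob): min(9, 3) = 3
D (Bob): min(8, 11) = 8
B (Alice): max(3, 8, 18) = 18
F (Bob): min(10, 0, 19) = 0
G (Bob): min(-20, -10, 18) = -20
E (Chance): 1/2·0 + 1/2·-20 = -10
I (Bob): min(1, 6, -19) = -19
J (Bob): min(-10, 16) = -10
H (Alice): max(-19, -10) = -10
Root (Bob): min(18, -10, -10) = -10

-10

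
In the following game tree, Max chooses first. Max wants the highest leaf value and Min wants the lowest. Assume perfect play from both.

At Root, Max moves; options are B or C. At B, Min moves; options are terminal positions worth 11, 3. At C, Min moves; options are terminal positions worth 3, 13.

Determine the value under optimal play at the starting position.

3

B (Min): min(11, 3) = 3
C (Min): min(3, 13) = 3
Root (Max): max(3, 3) = 3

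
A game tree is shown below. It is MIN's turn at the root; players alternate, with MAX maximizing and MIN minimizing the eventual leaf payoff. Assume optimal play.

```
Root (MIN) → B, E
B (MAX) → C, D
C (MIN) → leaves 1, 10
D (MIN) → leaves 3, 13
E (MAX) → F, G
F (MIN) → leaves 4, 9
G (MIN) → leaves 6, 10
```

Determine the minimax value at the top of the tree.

C (MIN): min(1, 10) = 1
D (MIN): min(3, 13) = 3
B (MAX): max(1, 3) = 3
F (MIN): min(4, 9) = 4
G (MIN): min(6, 10) = 6
E (MAX): max(4, 6) = 6
Root (MIN): min(3, 6) = 3

3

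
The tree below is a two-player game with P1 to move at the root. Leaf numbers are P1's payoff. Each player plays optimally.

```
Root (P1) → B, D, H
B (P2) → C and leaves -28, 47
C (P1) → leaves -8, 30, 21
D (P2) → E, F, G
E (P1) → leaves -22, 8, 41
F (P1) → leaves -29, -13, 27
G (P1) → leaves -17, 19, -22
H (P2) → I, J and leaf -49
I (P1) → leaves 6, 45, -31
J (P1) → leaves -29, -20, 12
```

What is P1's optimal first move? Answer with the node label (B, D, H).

C (P1): max(-8, 30, 21) = 30
B (P2): min(30, -28, 47) = -28
E (P1): max(-22, 8, 41) = 41
F (P1): max(-29, -13, 27) = 27
G (P1): max(-17, 19, -22) = 19
D (P2): min(41, 27, 19) = 19
I (P1): max(6, 45, -31) = 45
J (P1): max(-29, -20, 12) = 12
H (P2): min(45, 12, -49) = -49
Root (P1): max(-28, 19, -49) = 19
P1 picks the child with the highest value: D (value 19).

D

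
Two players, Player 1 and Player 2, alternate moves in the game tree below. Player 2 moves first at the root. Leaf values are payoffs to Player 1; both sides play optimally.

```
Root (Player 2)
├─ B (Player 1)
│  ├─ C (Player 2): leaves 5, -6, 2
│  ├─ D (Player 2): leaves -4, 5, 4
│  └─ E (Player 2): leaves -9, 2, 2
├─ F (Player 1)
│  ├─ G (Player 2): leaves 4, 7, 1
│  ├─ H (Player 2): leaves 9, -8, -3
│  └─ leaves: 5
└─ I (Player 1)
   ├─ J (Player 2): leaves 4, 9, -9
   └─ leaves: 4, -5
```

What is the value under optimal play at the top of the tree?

-4

C (Player 2): min(5, -6, 2) = -6
D (Player 2): min(-4, 5, 4) = -4
E (Player 2): min(-9, 2, 2) = -9
B (Player 1): max(-6, -4, -9) = -4
G (Player 2): min(4, 7, 1) = 1
H (Player 2): min(9, -8, -3) = -8
F (Player 1): max(1, -8, 5) = 5
J (Player 2): min(4, 9, -9) = -9
I (Player 1): max(-9, 4, -5) = 4
Root (Player 2): min(-4, 5, 4) = -4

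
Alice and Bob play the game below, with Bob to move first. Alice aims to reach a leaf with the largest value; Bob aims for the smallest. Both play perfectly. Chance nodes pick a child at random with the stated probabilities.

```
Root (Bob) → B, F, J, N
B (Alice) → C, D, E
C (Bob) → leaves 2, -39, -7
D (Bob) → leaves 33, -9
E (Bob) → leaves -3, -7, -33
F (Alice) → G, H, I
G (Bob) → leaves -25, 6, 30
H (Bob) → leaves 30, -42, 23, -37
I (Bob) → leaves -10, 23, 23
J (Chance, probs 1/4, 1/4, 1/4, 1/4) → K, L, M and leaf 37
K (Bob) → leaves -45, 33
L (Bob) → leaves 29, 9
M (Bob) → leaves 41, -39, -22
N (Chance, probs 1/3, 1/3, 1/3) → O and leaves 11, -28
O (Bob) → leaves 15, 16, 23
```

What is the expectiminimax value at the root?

-10

C (Bob): min(2, -39, -7) = -39
D (Bob): min(33, -9) = -9
E (Bob): min(-3, -7, -33) = -33
B (Alice): max(-39, -9, -33) = -9
G (Bob): min(-25, 6, 30) = -25
H (Bob): min(30, -42, 23, -37) = -42
I (Bob): min(-10, 23, 23) = -10
F (Alice): max(-25, -42, -10) = -10
K (Bob): min(-45, 33) = -45
L (Bob): min(29, 9) = 9
M (Bob): min(41, -39, -22) = -39
J (Chance): 1/4·-45 + 1/4·9 + 1/4·-39 + 1/4·37 = -9.5
O (Bob): min(15, 16, 23) = 15
N (Chance): 1/3·15 + 1/3·11 + 1/3·-28 = -0.67
Root (Bob): min(-9, -10, -9.5, -0.67) = -10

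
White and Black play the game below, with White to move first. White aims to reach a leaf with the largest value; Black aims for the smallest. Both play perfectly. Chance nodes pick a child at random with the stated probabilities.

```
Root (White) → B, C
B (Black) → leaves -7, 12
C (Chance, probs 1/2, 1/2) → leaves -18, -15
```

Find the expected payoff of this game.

B (Black): min(-7, 12) = -7
C (Chance): 1/2·-18 + 1/2·-15 = -16.5
Root (White): max(-7, -16.5) = -7

-7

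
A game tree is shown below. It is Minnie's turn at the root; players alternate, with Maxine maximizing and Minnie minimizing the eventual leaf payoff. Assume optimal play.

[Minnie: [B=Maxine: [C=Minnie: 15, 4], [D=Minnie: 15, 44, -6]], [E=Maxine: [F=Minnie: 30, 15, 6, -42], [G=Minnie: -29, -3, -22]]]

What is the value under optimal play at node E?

F: min(30, 15, 6, -42) = -42
G: min(-29, -3, -22) = -29
E: max(-42, -29) = -29

-29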